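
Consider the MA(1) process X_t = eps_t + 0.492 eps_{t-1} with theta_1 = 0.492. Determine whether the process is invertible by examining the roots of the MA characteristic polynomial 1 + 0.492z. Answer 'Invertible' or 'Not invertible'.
\text{Invertible}

The MA(q) characteristic polynomial is P(z) = 1 + 0.492z.
Invertibility requires all roots to lie outside the unit circle, i.e. |z| > 1 for every root.
This is linear in z: 1 + (0.492) z = 0  =>  z = -1/(0.492) = -2.03252,  |z| = 2.03252.
Moduli of all roots: 2.0325.
All moduli strictly greater than 1? Yes.
Verdict: Invertible.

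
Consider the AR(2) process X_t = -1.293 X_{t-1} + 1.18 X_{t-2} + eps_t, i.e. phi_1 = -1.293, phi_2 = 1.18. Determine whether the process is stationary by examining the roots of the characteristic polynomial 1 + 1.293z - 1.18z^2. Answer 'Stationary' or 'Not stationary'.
\text{Not stationary}

The AR(p) characteristic polynomial is P(z) = 1 + 1.293z - 1.18z^2.
Stationarity requires all roots to lie outside the unit circle, i.e. |z| > 1 for every root.
Set 1 + (1.293) z + (-1.18) z^2 = 0, i.e. a z^2 + b z + c = 0 with a = -1.18, b = 1.293, c = 1.
Discriminant D = b^2 - 4ac = (1.293)^2 - 4*(-1.18)*1 = 1.671849 - (-4.72) = 6.391849.
D >= 0, so the roots are real: z = (-b +/- sqrt(D)) / (2a) = (-1.293 +/- 2.528211) / (-2.36).
  z_1 = (-1.293 + 2.528211) / (-2.36) = -0.5234,   |z_1| = 0.5234.
  z_2 = (-1.293 - 2.528211) / (-2.36) = 1.6192,   |z_2| = 1.6192.
Moduli of all roots: 0.5234, 1.6192.
All moduli strictly greater than 1? No.
Verdict: Not stationary.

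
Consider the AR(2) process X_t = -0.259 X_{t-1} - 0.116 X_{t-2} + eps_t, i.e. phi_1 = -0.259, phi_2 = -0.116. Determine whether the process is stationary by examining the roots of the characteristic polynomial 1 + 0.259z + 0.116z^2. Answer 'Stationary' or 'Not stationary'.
\text{Stationary}

The AR(p) characteristic polynomial is P(z) = 1 + 0.259z + 0.116z^2.
Stationarity requires all roots to lie outside the unit circle, i.e. |z| > 1 for every root.
Set 1 + (0.259) z + (0.116) z^2 = 0, i.e. a z^2 + b z + c = 0 with a = 0.116, b = 0.259, c = 1.
Discriminant D = b^2 - 4ac = (0.259)^2 - 4*(0.116)*1 = 0.067081 - (0.464) = -0.396919.
D < 0, so the roots are the complex-conjugate pair z = (-b +/- i sqrt(-D)) / (2a) = -1.1164 +/- 2.7156i.
For a conjugate pair |z|^2 = z * conj(z) = (product of roots) = c/a = 1/(0.116) = 8.62069, so |z| = sqrt(8.62069) = 2.9361 for both roots.
Moduli of all roots: 2.9361, 2.9361.
All moduli strictly greater than 1? Yes.
Verdict: Stationary.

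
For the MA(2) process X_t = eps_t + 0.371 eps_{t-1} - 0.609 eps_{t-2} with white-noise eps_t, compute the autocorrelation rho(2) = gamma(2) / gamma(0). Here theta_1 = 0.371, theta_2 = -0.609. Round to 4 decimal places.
\rho(2) = -0.4037

For an MA(q) process with theta_0 = 1, the autocovariance is
  gamma(k) = sigma^2 * sum_{i=0..q-k} theta_i * theta_{i+k},
and rho(k) = gamma(k) / gamma(0). Sigma^2 cancels.
  numerator   = (1)*(-0.609) = -0.609.
  denominator = (1)^2 + (0.371)^2 + (-0.609)^2 = 1.508522.
  rho(2) = -0.609 / 1.508522 = -0.4037.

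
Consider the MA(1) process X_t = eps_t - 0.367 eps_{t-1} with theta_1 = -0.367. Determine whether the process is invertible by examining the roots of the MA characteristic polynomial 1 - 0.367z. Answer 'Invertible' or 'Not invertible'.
\text{Invertible}

The MA(q) characteristic polynomial is P(z) = 1 - 0.367z.
Invertibility requires all roots to lie outside the unit circle, i.e. |z| > 1 for every root.
This is linear in z: 1 + (-0.367) z = 0  =>  z = -1/(-0.367) = 2.724796,  |z| = 2.724796.
Moduli of all roots: 2.7248.
All moduli strictly greater than 1? Yes.
Verdict: Invertible.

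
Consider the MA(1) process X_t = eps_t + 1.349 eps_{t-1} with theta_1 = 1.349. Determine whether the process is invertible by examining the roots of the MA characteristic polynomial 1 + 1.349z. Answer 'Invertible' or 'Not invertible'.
\text{Not invertible}

The MA(q) characteristic polynomial is P(z) = 1 + 1.349z.
Invertibility requires all roots to lie outside the unit circle, i.e. |z| > 1 for every root.
This is linear in z: 1 + (1.349) z = 0  =>  z = -1/(1.349) = -0.74129,  |z| = 0.74129.
Moduli of all roots: 0.7413.
All moduli strictly greater than 1? No.
Verdict: Not invertible.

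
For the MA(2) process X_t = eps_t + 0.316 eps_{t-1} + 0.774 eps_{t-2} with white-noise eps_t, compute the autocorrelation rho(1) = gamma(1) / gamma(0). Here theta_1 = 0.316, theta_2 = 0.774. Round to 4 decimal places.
\rho(1) = 0.3300

For an MA(q) process with theta_0 = 1, the autocovariance is
  gamma(k) = sigma^2 * sum_{i=0..q-k} theta_i * theta_{i+k},
and rho(k) = gamma(k) / gamma(0). Sigma^2 cancels.
  numerator   = (1)*(0.316) + (0.316)*(0.774) = 0.560584.
  denominator = (1)^2 + (0.316)^2 + (0.774)^2 = 1.698932.
  rho(1) = 0.560584 / 1.698932 = 0.3300.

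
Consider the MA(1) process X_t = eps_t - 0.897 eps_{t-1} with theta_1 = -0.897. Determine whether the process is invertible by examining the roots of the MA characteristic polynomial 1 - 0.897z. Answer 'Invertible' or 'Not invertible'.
\text{Invertible}

The MA(q) characteristic polynomial is P(z) = 1 - 0.897z.
Invertibility requires all roots to lie outside the unit circle, i.e. |z| > 1 for every root.
This is linear in z: 1 + (-0.897) z = 0  =>  z = -1/(-0.897) = 1.114827,  |z| = 1.114827.
Moduli of all roots: 1.1148.
All moduli strictly greater than 1? Yes.
Verdict: Invertible.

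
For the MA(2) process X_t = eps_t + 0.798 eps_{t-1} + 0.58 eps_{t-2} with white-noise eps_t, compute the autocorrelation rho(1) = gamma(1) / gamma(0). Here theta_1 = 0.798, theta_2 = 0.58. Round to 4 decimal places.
\rho(1) = 0.6390

For an MA(q) process with theta_0 = 1, the autocovariance is
  gamma(k) = sigma^2 * sum_{i=0..q-k} theta_i * theta_{i+k},
and rho(k) = gamma(k) / gamma(0). Sigma^2 cancels.
  numerator   = (1)*(0.798) + (0.798)*(0.58) = 1.26084.
  denominator = (1)^2 + (0.798)^2 + (0.58)^2 = 1.973204.
  rho(1) = 1.26084 / 1.973204 = 0.6390.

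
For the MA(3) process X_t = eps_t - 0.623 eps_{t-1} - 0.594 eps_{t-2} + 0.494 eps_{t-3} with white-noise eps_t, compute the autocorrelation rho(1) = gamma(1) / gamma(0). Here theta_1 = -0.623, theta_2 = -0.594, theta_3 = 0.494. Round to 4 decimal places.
\rho(1) = -0.2753

For an MA(q) process with theta_0 = 1, the autocovariance is
  gamma(k) = sigma^2 * sum_{i=0..q-k} theta_i * theta_{i+k},
and rho(k) = gamma(k) / gamma(0). Sigma^2 cancels.
  numerator   = (1)*(-0.623) + (-0.623)*(-0.594) + (-0.594)*(0.494) = -0.546374.
  denominator = (1)^2 + (-0.623)^2 + (-0.594)^2 + (0.494)^2 = 1.985001.
  rho(1) = -0.546374 / 1.985001 = -0.2753.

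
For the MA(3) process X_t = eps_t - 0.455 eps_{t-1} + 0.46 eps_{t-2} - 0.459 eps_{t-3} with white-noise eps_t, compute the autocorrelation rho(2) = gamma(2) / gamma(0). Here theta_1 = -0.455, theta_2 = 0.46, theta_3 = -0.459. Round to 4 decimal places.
\rho(2) = 0.4105

For an MA(q) process with theta_0 = 1, the autocovariance is
  gamma(k) = sigma^2 * sum_{i=0..q-k} theta_i * theta_{i+k},
and rho(k) = gamma(k) / gamma(0). Sigma^2 cancels.
  numerator   = (1)*(0.46) + (-0.455)*(-0.459) = 0.668845.
  denominator = (1)^2 + (-0.455)^2 + (0.46)^2 + (-0.459)^2 = 1.629306.
  rho(2) = 0.668845 / 1.629306 = 0.4105.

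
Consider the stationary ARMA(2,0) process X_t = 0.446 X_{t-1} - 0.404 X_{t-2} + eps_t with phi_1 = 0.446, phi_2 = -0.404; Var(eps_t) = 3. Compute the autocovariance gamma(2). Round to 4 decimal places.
\gamma(2) = -1.0460

Multiply the model equation by X_{t-k} and take expectations. With theta_0 = psi_0 = 1 and psi_j the MA(infinity) weights, this gives
  gamma(k) - sum_i phi_i gamma(k-i) = c_k,
  c_k = sigma^2 * sum_{j=k..q} theta_j psi_{j-k}   (c_k = 0 for k > q),
using gamma(-m) = gamma(m).
Pure AR (q = 0): c_0 = sigma^2 = 3, c_k = 0 for k >= 1.
Equations for k = 0, 1, 2 (AR order 2, c_2 = 0):
  (E0) gamma(0) = phi_1 gamma(1) + phi_2 gamma(2) + c_0
  (E1) gamma(1) = phi_1 gamma(0) + phi_2 gamma(1) + c_1
  (E2) gamma(2) = phi_1 gamma(1) + phi_2 gamma(0)
From (E1): gamma(1) = A gamma(0) + B with
  A = phi_1 / (1 - phi_2) = 0.446 / 1.404 = 0.317664,   B = c_1 / (1 - phi_2) = 0 / 1.404 = 0.
Insert (E2) into (E0): gamma(0) (1 - phi_2^2) = phi_1 (1 + phi_2) gamma(1) + c_0.
  phi_1 (1 + phi_2) = (0.446)(0.596) = 0.265816,   1 - phi_2^2 = 0.836784.
Replace gamma(1) by A gamma(0) + B and collect gamma(0):
  gamma(0) [0.836784 - (0.265816)(0.317664)] = c_0 = 3
  gamma(0) * 0.752344 = 3
  gamma(0) = 3 / 0.752344 = 3.987538.
  gamma(1) = A gamma(0) = (0.317664)(3.987538) = 1.266697.
  gamma(2) = phi_1 gamma(1) + phi_2 gamma(0) = (0.446)(1.266697) + (-0.404)(3.987538) = -1.046019.
Therefore gamma(2) = -1.0460 (to 4 decimal places).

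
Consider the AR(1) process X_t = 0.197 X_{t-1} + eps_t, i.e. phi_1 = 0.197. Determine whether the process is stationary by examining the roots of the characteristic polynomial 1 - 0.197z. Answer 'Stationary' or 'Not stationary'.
\text{Stationary}

The AR(p) characteristic polynomial is P(z) = 1 - 0.197z.
Stationarity requires all roots to lie outside the unit circle, i.e. |z| > 1 for every root.
This is linear in z: 1 + (-0.197) z = 0  =>  z = -1/(-0.197) = 5.076142,  |z| = 5.076142.
Moduli of all roots: 5.0761.
All moduli strictly greater than 1? Yes.
Verdict: Stationary.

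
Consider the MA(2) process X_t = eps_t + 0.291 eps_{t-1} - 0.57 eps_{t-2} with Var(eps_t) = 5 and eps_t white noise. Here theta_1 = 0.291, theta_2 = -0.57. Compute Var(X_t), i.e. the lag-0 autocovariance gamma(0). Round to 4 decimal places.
\gamma(0) = 7.0479

For an MA(q) process X_t = eps_t + sum_i theta_i eps_{t-i} with
Var(eps_t) = sigma^2, the variance is
  gamma(0) = sigma^2 * (1 + sum_i theta_i^2).
  sum_i theta_i^2 = (0.291)^2 + (-0.57)^2 = 0.084681 + 0.3249 = 0.409581.
  gamma(0) = 5 * (1 + 0.409581) = 5 * 1.409581 = 7.047905, which rounds to 7.0479.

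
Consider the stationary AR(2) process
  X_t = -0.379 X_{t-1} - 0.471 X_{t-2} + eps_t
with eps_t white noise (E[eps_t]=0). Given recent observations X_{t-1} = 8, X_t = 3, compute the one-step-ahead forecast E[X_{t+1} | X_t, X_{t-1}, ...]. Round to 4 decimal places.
E[X_{t+1} \mid \mathcal F_t] = -4.9050

For an AR(p) model X_t = c + sum_i phi_i X_{t-i} + eps_t, the
one-step-ahead conditional mean is
  E[X_{t+1} | X_t, ...] = c + sum_i phi_i X_{t+1-i}.
Substitute known values:
  E[X_{t+1} | ...] = (-0.379) * (3) + (-0.471) * (8)
                   = -4.9050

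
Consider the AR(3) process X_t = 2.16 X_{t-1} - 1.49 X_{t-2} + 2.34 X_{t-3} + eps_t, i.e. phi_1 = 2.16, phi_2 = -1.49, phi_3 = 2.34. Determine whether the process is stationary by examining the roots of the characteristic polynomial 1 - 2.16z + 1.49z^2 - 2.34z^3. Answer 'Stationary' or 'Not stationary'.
\text{Not stationary}

The AR(p) characteristic polynomial is P(z) = 1 - 2.16z + 1.49z^2 - 2.34z^3.
Stationarity requires all roots to lie outside the unit circle, i.e. |z| > 1 for every root.
Degree 3: look for a simple real root z0 first, then factor out (1 - z/z0) and solve the remaining quadratic.
Testing z0 = 0.5: P(0.5) = 1 + (-2.16)(0.5) + (1.49)(0.5)^2 + (-2.34)(0.5)^3
  = 1 + (-1.08) + (0.3725) + (-0.2925) = 0.  So z_0 = 0.5 is a root, |z_0| = 0.5.
Divide out the factor (1 - 2 z) = (1 - z/z0) (since 1/z0 = 2):
  P(z) = (1 - 2 z)(1 + (-0.16) z + (1.17) z^2)
  [check: z-coef -0.16 - (2) = -2.16; z^2-coef 1.17 - (2)(-0.16) = 1.49; z^3-coef -(2)(1.17) = -2.34.]
Remaining roots from the quadratic factor 1 + (-0.16) z + (1.17) z^2:
  Set 1 + (-0.16) z + (1.17) z^2 = 0, i.e. a z^2 + b z + c = 0 with a = 1.17, b = -0.16, c = 1.
  Discriminant D = b^2 - 4ac = (-0.16)^2 - 4*(1.17)*1 = 0.0256 - (4.68) = -4.6544.
  D < 0, so the roots are the complex-conjugate pair z = (-b +/- i sqrt(-D)) / (2a) = 0.0684 +/- 0.922i.
  For a conjugate pair |z|^2 = z * conj(z) = (product of roots) = c/a = 1/(1.17) = 0.854701, so |z| = sqrt(0.854701) = 0.9245 for both roots.
Moduli of all roots: 0.5000, 0.9245, 0.9245.
All moduli strictly greater than 1? No.
Verdict: Not stationary.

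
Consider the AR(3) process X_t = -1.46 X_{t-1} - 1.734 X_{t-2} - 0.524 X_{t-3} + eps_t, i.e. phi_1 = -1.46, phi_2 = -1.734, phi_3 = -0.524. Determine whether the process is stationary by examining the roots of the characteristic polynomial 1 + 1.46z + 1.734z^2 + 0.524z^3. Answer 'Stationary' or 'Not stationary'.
\text{Not stationary}

The AR(p) characteristic polynomial is P(z) = 1 + 1.46z + 1.734z^2 + 0.524z^3.
Stationarity requires all roots to lie outside the unit circle, i.e. |z| > 1 for every root.
Degree 3: look for a simple real root z0 first, then factor out (1 - z/z0) and solve the remaining quadratic.
Testing z0 = -2.5: P(-2.5) = 1 + (1.46)(-2.5) + (1.734)(-2.5)^2 + (0.524)(-2.5)^3
  = 1 + (-3.65) + (10.8375) + (-8.1875) = 0.  So z_0 = -2.5 is a root, |z_0| = 2.5.
Divide out the factor (1 + 0.4 z) = (1 - z/z0) (since 1/z0 = -0.4):
  P(z) = (1 + 0.4 z)(1 + (1.06) z + (1.31) z^2)
  [check: z-coef 1.06 - (-0.4) = 1.46; z^2-coef 1.31 - (-0.4)(1.06) = 1.734; z^3-coef -(-0.4)(1.31) = 0.524.]
Remaining roots from the quadratic factor 1 + (1.06) z + (1.31) z^2:
  Set 1 + (1.06) z + (1.31) z^2 = 0, i.e. a z^2 + b z + c = 0 with a = 1.31, b = 1.06, c = 1.
  Discriminant D = b^2 - 4ac = (1.06)^2 - 4*(1.31)*1 = 1.1236 - (5.24) = -4.1164.
  D < 0, so the roots are the complex-conjugate pair z = (-b +/- i sqrt(-D)) / (2a) = -0.4046 +/- 0.7744i.
  For a conjugate pair |z|^2 = z * conj(z) = (product of roots) = c/a = 1/(1.31) = 0.763359, so |z| = sqrt(0.763359) = 0.8737 for both roots.
Moduli of all roots: 2.5000, 0.8737, 0.8737.
All moduli strictly greater than 1? No.
Verdict: Not stationary.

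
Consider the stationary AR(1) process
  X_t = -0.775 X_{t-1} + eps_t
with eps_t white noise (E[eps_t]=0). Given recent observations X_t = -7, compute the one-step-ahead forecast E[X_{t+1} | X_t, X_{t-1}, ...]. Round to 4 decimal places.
E[X_{t+1} \mid \mathcal F_t] = 5.4250

For an AR(p) model X_t = c + sum_i phi_i X_{t-i} + eps_t, the
one-step-ahead conditional mean is
  E[X_{t+1} | X_t, ...] = c + sum_i phi_i X_{t+1-i}.
Substitute known values:
  E[X_{t+1} | ...] = (-0.775) * (-7)
                   = 5.4250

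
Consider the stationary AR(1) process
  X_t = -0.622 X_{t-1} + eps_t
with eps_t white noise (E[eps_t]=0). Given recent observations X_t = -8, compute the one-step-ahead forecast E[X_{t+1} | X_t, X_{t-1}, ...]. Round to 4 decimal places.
E[X_{t+1} \mid \mathcal F_t] = 4.9760

For an AR(p) model X_t = c + sum_i phi_i X_{t-i} + eps_t, the
one-step-ahead conditional mean is
  E[X_{t+1} | X_t, ...] = c + sum_i phi_i X_{t+1-i}.
Substitute known values:
  E[X_{t+1} | ...] = (-0.622) * (-8)
                   = 4.9760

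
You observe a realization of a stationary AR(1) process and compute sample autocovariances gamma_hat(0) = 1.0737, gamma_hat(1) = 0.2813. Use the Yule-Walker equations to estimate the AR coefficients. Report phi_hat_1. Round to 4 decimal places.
\hat\phi_{1} = 0.2620

The Yule-Walker equations for an AR(p) process read, in matrix form,
  Gamma_p phi = r_p,   with   (Gamma_p)_{ij} = gamma(|i - j|),
                       (r_p)_i = gamma(i),   i,j = 1..p.
Substitute the sample gammas (Toeplitz matrix and right-hand side of size 1):
  Gamma_p = [[1.0737]]
  r_p     = [0.2813]
With p = 1 this is the single equation gamma(0) phi_1 = gamma(1):
  phi_hat_1 = gamma(1) / gamma(0) = 0.2813 / 1.0737 = 0.2620.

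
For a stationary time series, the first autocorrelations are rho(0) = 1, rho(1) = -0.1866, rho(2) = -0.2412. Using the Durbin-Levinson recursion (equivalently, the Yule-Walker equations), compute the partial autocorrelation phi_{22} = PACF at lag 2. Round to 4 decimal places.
\phi_{22} = -0.2860

The PACF at lag k is phi_{kk}, the last component of the solution
to the Yule-Walker system G_k phi = r_k where
  (G_k)_{ij} = rho(|i - j|), (r_k)_i = rho(i), i,j = 1..k.
Equivalently, Durbin-Levinson gives phi_{kk} iteratively:
  phi_{11} = rho(1)
  phi_{kk} = [rho(k) - sum_{j=1..k-1} phi_{k-1,j} rho(k-j)]
            / [1 - sum_{j=1..k-1} phi_{k-1,j} rho(j)],
  phi_{k,j} = phi_{k-1,j} - phi_{kk} phi_{k-1,k-j},  j = 1..k-1.
Step k = 1:
  phi_11 = rho(1) = -0.1866.
Step k = 2:
  phi_22 = [rho(2) - phi_11 rho(1)] / [1 - phi_11 rho(1)] = [-0.2412 - (-0.1866)(-0.1866)] / [1 - (-0.1866)(-0.1866)]
         = -0.27601956 / 0.96518044 = -0.286.
Therefore phi_{22} = -0.2860.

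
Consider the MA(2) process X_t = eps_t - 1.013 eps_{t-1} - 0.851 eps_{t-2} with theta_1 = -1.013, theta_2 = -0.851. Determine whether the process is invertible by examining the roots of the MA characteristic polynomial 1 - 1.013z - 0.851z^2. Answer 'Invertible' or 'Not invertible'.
\text{Not invertible}

The MA(q) characteristic polynomial is P(z) = 1 - 1.013z - 0.851z^2.
Invertibility requires all roots to lie outside the unit circle, i.e. |z| > 1 for every root.
Set 1 + (-1.013) z + (-0.851) z^2 = 0, i.e. a z^2 + b z + c = 0 with a = -0.851, b = -1.013, c = 1.
Discriminant D = b^2 - 4ac = (-1.013)^2 - 4*(-0.851)*1 = 1.026169 - (-3.404) = 4.430169.
D >= 0, so the roots are real: z = (-b +/- sqrt(D)) / (2a) = (1.013 +/- 2.104797) / (-1.702).
  z_1 = (1.013 + 2.104797) / (-1.702) = -1.8318,   |z_1| = 1.8318.
  z_2 = (1.013 - 2.104797) / (-1.702) = 0.6415,   |z_2| = 0.6415.
Moduli of all roots: 1.8318, 0.6415.
All moduli strictly greater than 1? No.
Verdict: Not invertible.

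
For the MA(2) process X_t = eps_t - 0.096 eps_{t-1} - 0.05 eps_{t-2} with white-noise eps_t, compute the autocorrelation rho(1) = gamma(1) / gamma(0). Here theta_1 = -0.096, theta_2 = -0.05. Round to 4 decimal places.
\rho(1) = -0.0901

For an MA(q) process with theta_0 = 1, the autocovariance is
  gamma(k) = sigma^2 * sum_{i=0..q-k} theta_i * theta_{i+k},
and rho(k) = gamma(k) / gamma(0). Sigma^2 cancels.
  numerator   = (1)*(-0.096) + (-0.096)*(-0.05) = -0.0912.
  denominator = (1)^2 + (-0.096)^2 + (-0.05)^2 = 1.011716.
  rho(1) = -0.0912 / 1.011716 = -0.0901.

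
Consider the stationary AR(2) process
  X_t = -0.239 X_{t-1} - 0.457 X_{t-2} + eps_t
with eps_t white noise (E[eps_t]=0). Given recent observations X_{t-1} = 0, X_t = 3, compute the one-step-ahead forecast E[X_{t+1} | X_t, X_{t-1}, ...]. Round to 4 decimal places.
E[X_{t+1} \mid \mathcal F_t] = -0.7170

For an AR(p) model X_t = c + sum_i phi_i X_{t-i} + eps_t, the
one-step-ahead conditional mean is
  E[X_{t+1} | X_t, ...] = c + sum_i phi_i X_{t+1-i}.
Substitute known values:
  E[X_{t+1} | ...] = (-0.239) * (3) + (-0.457) * (0)
                   = -0.7170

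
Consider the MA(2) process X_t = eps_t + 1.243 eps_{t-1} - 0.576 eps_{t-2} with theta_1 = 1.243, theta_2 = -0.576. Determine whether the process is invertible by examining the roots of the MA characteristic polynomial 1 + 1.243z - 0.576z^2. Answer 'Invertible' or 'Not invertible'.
\text{Not invertible}

The MA(q) characteristic polynomial is P(z) = 1 + 1.243z - 0.576z^2.
Invertibility requires all roots to lie outside the unit circle, i.e. |z| > 1 for every root.
Set 1 + (1.243) z + (-0.576) z^2 = 0, i.e. a z^2 + b z + c = 0 with a = -0.576, b = 1.243, c = 1.
Discriminant D = b^2 - 4ac = (1.243)^2 - 4*(-0.576)*1 = 1.545049 - (-2.304) = 3.849049.
D >= 0, so the roots are real: z = (-b +/- sqrt(D)) / (2a) = (-1.243 +/- 1.961899) / (-1.152).
  z_1 = (-1.243 + 1.961899) / (-1.152) = -0.624,   |z_1| = 0.624.
  z_2 = (-1.243 - 1.961899) / (-1.152) = 2.782,   |z_2| = 2.782.
Moduli of all roots: 0.6240, 2.7820.
All moduli strictly greater than 1? No.
Verdict: Not invertible.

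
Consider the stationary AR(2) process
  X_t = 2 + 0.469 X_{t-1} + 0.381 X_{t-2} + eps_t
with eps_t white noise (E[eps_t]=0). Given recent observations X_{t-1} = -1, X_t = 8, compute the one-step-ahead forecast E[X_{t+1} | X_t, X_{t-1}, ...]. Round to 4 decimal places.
E[X_{t+1} \mid \mathcal F_t] = 5.3710

For an AR(p) model X_t = c + sum_i phi_i X_{t-i} + eps_t, the
one-step-ahead conditional mean is
  E[X_{t+1} | X_t, ...] = c + sum_i phi_i X_{t+1-i}.
Substitute known values:
  E[X_{t+1} | ...] = 2 + (0.469) * (8) + (0.381) * (-1)
                   = 5.3710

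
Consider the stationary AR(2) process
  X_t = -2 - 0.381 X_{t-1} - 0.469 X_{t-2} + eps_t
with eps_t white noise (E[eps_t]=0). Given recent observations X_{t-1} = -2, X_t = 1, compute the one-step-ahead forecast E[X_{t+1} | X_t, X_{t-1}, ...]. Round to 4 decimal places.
E[X_{t+1} \mid \mathcal F_t] = -1.4430

For an AR(p) model X_t = c + sum_i phi_i X_{t-i} + eps_t, the
one-step-ahead conditional mean is
  E[X_{t+1} | X_t, ...] = c + sum_i phi_i X_{t+1-i}.
Substitute known values:
  E[X_{t+1} | ...] = -2 + (-0.381) * (1) + (-0.469) * (-2)
                   = -1.4430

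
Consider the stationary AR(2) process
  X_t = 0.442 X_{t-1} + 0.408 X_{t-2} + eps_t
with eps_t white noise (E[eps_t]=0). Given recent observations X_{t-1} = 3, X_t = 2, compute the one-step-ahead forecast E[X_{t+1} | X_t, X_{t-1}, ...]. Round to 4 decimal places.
E[X_{t+1} \mid \mathcal F_t] = 2.1080

For an AR(p) model X_t = c + sum_i phi_i X_{t-i} + eps_t, the
one-step-ahead conditional mean is
  E[X_{t+1} | X_t, ...] = c + sum_i phi_i X_{t+1-i}.
Substitute known values:
  E[X_{t+1} | ...] = (0.442) * (2) + (0.408) * (3)
                   = 2.1080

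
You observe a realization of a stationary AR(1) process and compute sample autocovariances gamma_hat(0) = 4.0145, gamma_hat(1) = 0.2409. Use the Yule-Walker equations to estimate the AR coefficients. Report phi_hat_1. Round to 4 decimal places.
\hat\phi_{1} = 0.0600

The Yule-Walker equations for an AR(p) process read, in matrix form,
  Gamma_p phi = r_p,   with   (Gamma_p)_{ij} = gamma(|i - j|),
                       (r_p)_i = gamma(i),   i,j = 1..p.
Substitute the sample gammas (Toeplitz matrix and right-hand side of size 1):
  Gamma_p = [[4.0145]]
  r_p     = [0.2409]
With p = 1 this is the single equation gamma(0) phi_1 = gamma(1):
  phi_hat_1 = gamma(1) / gamma(0) = 0.2409 / 4.0145 = 0.0600.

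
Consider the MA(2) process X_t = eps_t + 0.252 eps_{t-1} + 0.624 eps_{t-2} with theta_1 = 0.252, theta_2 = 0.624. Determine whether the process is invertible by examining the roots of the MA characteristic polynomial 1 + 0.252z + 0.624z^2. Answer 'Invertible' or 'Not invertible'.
\text{Invertible}

The MA(q) characteristic polynomial is P(z) = 1 + 0.252z + 0.624z^2.
Invertibility requires all roots to lie outside the unit circle, i.e. |z| > 1 for every root.
Set 1 + (0.252) z + (0.624) z^2 = 0, i.e. a z^2 + b z + c = 0 with a = 0.624, b = 0.252, c = 1.
Discriminant D = b^2 - 4ac = (0.252)^2 - 4*(0.624)*1 = 0.063504 - (2.496) = -2.432496.
D < 0, so the roots are the complex-conjugate pair z = (-b +/- i sqrt(-D)) / (2a) = -0.2019 +/- 1.2497i.
For a conjugate pair |z|^2 = z * conj(z) = (product of roots) = c/a = 1/(0.624) = 1.602564, so |z| = sqrt(1.602564) = 1.2659 for both roots.
Moduli of all roots: 1.2659, 1.2659.
All moduli strictly greater than 1? Yes.
Verdict: Invertible.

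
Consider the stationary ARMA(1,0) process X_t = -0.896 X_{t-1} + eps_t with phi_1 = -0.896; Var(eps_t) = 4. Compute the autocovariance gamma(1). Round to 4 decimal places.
\gamma(1) = -18.1759

Multiply the model equation by X_{t-k} and take expectations. With theta_0 = psi_0 = 1 and psi_j the MA(infinity) weights, this gives
  gamma(k) - sum_i phi_i gamma(k-i) = c_k,
  c_k = sigma^2 * sum_{j=k..q} theta_j psi_{j-k}   (c_k = 0 for k > q),
using gamma(-m) = gamma(m).
Pure AR (q = 0): c_0 = sigma^2 = 4, c_k = 0 for k >= 1.
Equations for k = 0 and k = 1 (AR order 1):
  gamma(0) = phi_1 gamma(1) + c_0
  gamma(1) = phi_1 gamma(0) + c_1
Substituting the second into the first: gamma(0) (1 - phi_1^2) = c_0 + phi_1 c_1, so
  gamma(0) = c_0 / (1 - phi_1^2) = 4 / (1 - (-0.896)^2) = 4 / 0.197184 = 20.285622.
  gamma(1) = phi_1 gamma(0) = (-0.896)(20.285622) = -18.175917.
Therefore gamma(1) = -18.1759 (to 4 decimal places).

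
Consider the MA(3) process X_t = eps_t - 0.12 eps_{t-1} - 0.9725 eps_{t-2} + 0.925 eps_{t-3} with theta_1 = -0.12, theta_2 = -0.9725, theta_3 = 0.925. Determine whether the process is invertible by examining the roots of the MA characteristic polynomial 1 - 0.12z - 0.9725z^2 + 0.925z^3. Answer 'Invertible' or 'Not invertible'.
\text{Not invertible}

The MA(q) characteristic polynomial is P(z) = 1 - 0.12z - 0.9725z^2 + 0.925z^3.
Invertibility requires all roots to lie outside the unit circle, i.e. |z| > 1 for every root.
Degree 3: look for a simple real root z0 first, then factor out (1 - z/z0) and solve the remaining quadratic.
Testing z0 = -0.8: P(-0.8) = 1 + (-0.12)(-0.8) + (-0.9725)(-0.8)^2 + (0.925)(-0.8)^3
  = 1 + (0.096) + (-0.6224) + (-0.4736) = 0.  So z_0 = -0.8 is a root, |z_0| = 0.8.
Divide out the factor (1 + 1.25 z) = (1 - z/z0) (since 1/z0 = -1.25):
  P(z) = (1 + 1.25 z)(1 + (-1.37) z + (0.74) z^2)
  [check: z-coef -1.37 - (-1.25) = -0.12; z^2-coef 0.74 - (-1.25)(-1.37) = -0.9725; z^3-coef -(-1.25)(0.74) = 0.925.]
Remaining roots from the quadratic factor 1 + (-1.37) z + (0.74) z^2:
  Set 1 + (-1.37) z + (0.74) z^2 = 0, i.e. a z^2 + b z + c = 0 with a = 0.74, b = -1.37, c = 1.
  Discriminant D = b^2 - 4ac = (-1.37)^2 - 4*(0.74)*1 = 1.8769 - (2.96) = -1.0831.
  D < 0, so the roots are the complex-conjugate pair z = (-b +/- i sqrt(-D)) / (2a) = 0.9257 +/- 0.7032i.
  For a conjugate pair |z|^2 = z * conj(z) = (product of roots) = c/a = 1/(0.74) = 1.351351, so |z| = sqrt(1.351351) = 1.1625 for both roots.
Moduli of all roots: 0.8000, 1.1625, 1.1625.
All moduli strictly greater than 1? No.
Verdict: Not invertible.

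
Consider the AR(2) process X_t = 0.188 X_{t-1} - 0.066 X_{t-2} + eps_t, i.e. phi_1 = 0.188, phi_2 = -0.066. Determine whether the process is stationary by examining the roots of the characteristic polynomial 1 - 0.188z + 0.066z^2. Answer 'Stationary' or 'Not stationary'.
\text{Stationary}

The AR(p) characteristic polynomial is P(z) = 1 - 0.188z + 0.066z^2.
Stationarity requires all roots to lie outside the unit circle, i.e. |z| > 1 for every root.
Set 1 + (-0.188) z + (0.066) z^2 = 0, i.e. a z^2 + b z + c = 0 with a = 0.066, b = -0.188, c = 1.
Discriminant D = b^2 - 4ac = (-0.188)^2 - 4*(0.066)*1 = 0.035344 - (0.264) = -0.228656.
D < 0, so the roots are the complex-conjugate pair z = (-b +/- i sqrt(-D)) / (2a) = 1.4242 +/- 3.6226i.
For a conjugate pair |z|^2 = z * conj(z) = (product of roots) = c/a = 1/(0.066) = 15.151515, so |z| = sqrt(15.151515) = 3.8925 for both roots.
Moduli of all roots: 3.8925, 3.8925.
All moduli strictly greater than 1? Yes.
Verdict: Stationary.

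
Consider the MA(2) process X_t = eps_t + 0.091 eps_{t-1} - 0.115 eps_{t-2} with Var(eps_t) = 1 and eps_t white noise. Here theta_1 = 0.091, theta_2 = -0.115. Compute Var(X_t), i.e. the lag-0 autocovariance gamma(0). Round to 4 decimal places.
\gamma(0) = 1.0215

For an MA(q) process X_t = eps_t + sum_i theta_i eps_{t-i} with
Var(eps_t) = sigma^2, the variance is
  gamma(0) = sigma^2 * (1 + sum_i theta_i^2).
  sum_i theta_i^2 = (0.091)^2 + (-0.115)^2 = 0.008281 + 0.013225 = 0.021506.
  gamma(0) = 1 * (1 + 0.021506) = 1 * 1.021506 = 1.021506, which rounds to 1.0215.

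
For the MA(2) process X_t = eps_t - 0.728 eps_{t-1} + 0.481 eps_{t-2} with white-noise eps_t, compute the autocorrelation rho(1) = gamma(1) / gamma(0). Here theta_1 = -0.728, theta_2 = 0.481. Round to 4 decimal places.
\rho(1) = -0.6121

For an MA(q) process with theta_0 = 1, the autocovariance is
  gamma(k) = sigma^2 * sum_{i=0..q-k} theta_i * theta_{i+k},
and rho(k) = gamma(k) / gamma(0). Sigma^2 cancels.
  numerator   = (1)*(-0.728) + (-0.728)*(0.481) = -1.078168.
  denominator = (1)^2 + (-0.728)^2 + (0.481)^2 = 1.761345.
  rho(1) = -1.078168 / 1.761345 = -0.6121.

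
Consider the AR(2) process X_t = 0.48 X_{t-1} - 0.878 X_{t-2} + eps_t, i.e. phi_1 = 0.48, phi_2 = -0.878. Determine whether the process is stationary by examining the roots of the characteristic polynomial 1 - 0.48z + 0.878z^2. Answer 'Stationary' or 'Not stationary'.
\text{Stationary}

The AR(p) characteristic polynomial is P(z) = 1 - 0.48z + 0.878z^2.
Stationarity requires all roots to lie outside the unit circle, i.e. |z| > 1 for every root.
Set 1 + (-0.48) z + (0.878) z^2 = 0, i.e. a z^2 + b z + c = 0 with a = 0.878, b = -0.48, c = 1.
Discriminant D = b^2 - 4ac = (-0.48)^2 - 4*(0.878)*1 = 0.2304 - (3.512) = -3.2816.
D < 0, so the roots are the complex-conjugate pair z = (-b +/- i sqrt(-D)) / (2a) = 0.2733 +/- 1.0316i.
For a conjugate pair |z|^2 = z * conj(z) = (product of roots) = c/a = 1/(0.878) = 1.138952, so |z| = sqrt(1.138952) = 1.0672 for both roots.
Moduli of all roots: 1.0672, 1.0672.
All moduli strictly greater than 1? Yes.
Verdict: Stationary.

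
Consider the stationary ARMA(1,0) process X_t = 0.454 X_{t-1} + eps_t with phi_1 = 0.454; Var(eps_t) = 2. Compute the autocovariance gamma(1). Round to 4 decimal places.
\gamma(1) = 1.1437

Multiply the model equation by X_{t-k} and take expectations. With theta_0 = psi_0 = 1 and psi_j the MA(infinity) weights, this gives
  gamma(k) - sum_i phi_i gamma(k-i) = c_k,
  c_k = sigma^2 * sum_{j=k..q} theta_j psi_{j-k}   (c_k = 0 for k > q),
using gamma(-m) = gamma(m).
Pure AR (q = 0): c_0 = sigma^2 = 2, c_k = 0 for k >= 1.
Equations for k = 0 and k = 1 (AR order 1):
  gamma(0) = phi_1 gamma(1) + c_0
  gamma(1) = phi_1 gamma(0) + c_1
Substituting the second into the first: gamma(0) (1 - phi_1^2) = c_0 + phi_1 c_1, so
  gamma(0) = c_0 / (1 - phi_1^2) = 2 / (1 - (0.454)^2) = 2 / 0.793884 = 2.51926.
  gamma(1) = phi_1 gamma(0) = (0.454)(2.51926) = 1.143744.
Therefore gamma(1) = 1.1437 (to 4 decimal places).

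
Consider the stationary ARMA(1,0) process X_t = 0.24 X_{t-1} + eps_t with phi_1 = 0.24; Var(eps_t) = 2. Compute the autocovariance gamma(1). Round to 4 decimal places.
\gamma(1) = 0.5093

Multiply the model equation by X_{t-k} and take expectations. With theta_0 = psi_0 = 1 and psi_j the MA(infinity) weights, this gives
  gamma(k) - sum_i phi_i gamma(k-i) = c_k,
  c_k = sigma^2 * sum_{j=k..q} theta_j psi_{j-k}   (c_k = 0 for k > q),
using gamma(-m) = gamma(m).
Pure AR (q = 0): c_0 = sigma^2 = 2, c_k = 0 for k >= 1.
Equations for k = 0 and k = 1 (AR order 1):
  gamma(0) = phi_1 gamma(1) + c_0
  gamma(1) = phi_1 gamma(0) + c_1
Substituting the second into the first: gamma(0) (1 - phi_1^2) = c_0 + phi_1 c_1, so
  gamma(0) = c_0 / (1 - phi_1^2) = 2 / (1 - (0.24)^2) = 2 / 0.9424 = 2.122241.
  gamma(1) = phi_1 gamma(0) = (0.24)(2.122241) = 0.509338.
Therefore gamma(1) = 0.5093 (to 4 decimal places).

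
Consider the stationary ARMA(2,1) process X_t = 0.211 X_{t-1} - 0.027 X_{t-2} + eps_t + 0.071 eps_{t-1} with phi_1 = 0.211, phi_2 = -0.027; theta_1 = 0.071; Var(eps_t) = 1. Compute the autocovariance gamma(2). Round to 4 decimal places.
\gamma(2) = 0.0323

Multiply the model equation by X_{t-k} and take expectations. With theta_0 = psi_0 = 1 and psi_j the MA(infinity) weights, this gives
  gamma(k) - sum_i phi_i gamma(k-i) = c_k,
  c_k = sigma^2 * sum_{j=k..q} theta_j psi_{j-k}   (c_k = 0 for k > q),
using gamma(-m) = gamma(m).
psi-weights needed (psi_j = theta_j + sum_i phi_i psi_{j-i}):
  psi_1 = theta_1 + phi_1 = 0.071 + (0.211) = 0.282
Right-hand sides:
  c_0 = sigma^2 (1 + theta_1 psi_1) = 1 * (1 + (0.071)(0.282)) = 1 * 1.020022 = 1.020022
  c_1 = sigma^2 theta_1 = 1 * (0.071) = 0.071
  c_2 = 0
Equations for k = 0, 1, 2 (AR order 2, c_2 = 0):
  (E0) gamma(0) = phi_1 gamma(1) + phi_2 gamma(2) + c_0
  (E1) gamma(1) = phi_1 gamma(0) + phi_2 gamma(1) + c_1
  (E2) gamma(2) = phi_1 gamma(1) + phi_2 gamma(0)
From (E1): gamma(1) = A gamma(0) + B with
  A = phi_1 / (1 - phi_2) = 0.211 / 1.027 = 0.205453,   B = c_1 / (1 - phi_2) = 0.071 / 1.027 = 0.069133.
Insert (E2) into (E0): gamma(0) (1 - phi_2^2) = phi_1 (1 + phi_2) gamma(1) + c_0.
  phi_1 (1 + phi_2) = (0.211)(0.973) = 0.205303,   1 - phi_2^2 = 0.999271.
Replace gamma(1) by A gamma(0) + B and collect gamma(0):
  gamma(0) [0.999271 - (0.205303)(0.205453)] = (0.205303)(0.069133) + 1.020022
  gamma(0) * 0.957091 = 1.034215
  gamma(0) = 1.034215 / 0.957091 = 1.080582.
  gamma(1) = A gamma(0) + B = (0.205453)(1.080582) + (0.069133) = 0.291142.
  gamma(2) = phi_1 gamma(1) + phi_2 gamma(0) = (0.211)(0.291142) + (-0.027)(1.080582) = 0.032255.
Therefore gamma(2) = 0.0323 (to 4 decimal places).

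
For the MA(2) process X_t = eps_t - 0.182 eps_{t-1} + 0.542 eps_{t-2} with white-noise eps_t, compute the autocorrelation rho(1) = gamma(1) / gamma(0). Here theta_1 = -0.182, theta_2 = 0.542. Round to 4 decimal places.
\rho(1) = -0.2115

For an MA(q) process with theta_0 = 1, the autocovariance is
  gamma(k) = sigma^2 * sum_{i=0..q-k} theta_i * theta_{i+k},
and rho(k) = gamma(k) / gamma(0). Sigma^2 cancels.
  numerator   = (1)*(-0.182) + (-0.182)*(0.542) = -0.280644.
  denominator = (1)^2 + (-0.182)^2 + (0.542)^2 = 1.326888.
  rho(1) = -0.280644 / 1.326888 = -0.2115.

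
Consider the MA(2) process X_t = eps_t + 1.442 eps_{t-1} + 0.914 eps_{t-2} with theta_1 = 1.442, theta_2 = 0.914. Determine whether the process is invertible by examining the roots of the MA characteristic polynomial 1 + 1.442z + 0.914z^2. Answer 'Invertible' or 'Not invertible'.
\text{Invertible}

The MA(q) characteristic polynomial is P(z) = 1 + 1.442z + 0.914z^2.
Invertibility requires all roots to lie outside the unit circle, i.e. |z| > 1 for every root.
Set 1 + (1.442) z + (0.914) z^2 = 0, i.e. a z^2 + b z + c = 0 with a = 0.914, b = 1.442, c = 1.
Discriminant D = b^2 - 4ac = (1.442)^2 - 4*(0.914)*1 = 2.079364 - (3.656) = -1.576636.
D < 0, so the roots are the complex-conjugate pair z = (-b +/- i sqrt(-D)) / (2a) = -0.7888 +/- 0.6869i.
For a conjugate pair |z|^2 = z * conj(z) = (product of roots) = c/a = 1/(0.914) = 1.094092, so |z| = sqrt(1.094092) = 1.046 for both roots.
Moduli of all roots: 1.0460, 1.0460.
All moduli strictly greater than 1? Yes.
Verdict: Invertible.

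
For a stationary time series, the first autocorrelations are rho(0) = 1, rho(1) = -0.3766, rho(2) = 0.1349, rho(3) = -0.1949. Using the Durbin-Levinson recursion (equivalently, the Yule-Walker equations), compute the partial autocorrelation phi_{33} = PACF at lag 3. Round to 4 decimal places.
\phi_{33} = -0.1710

The PACF at lag k is phi_{kk}, the last component of the solution
to the Yule-Walker system G_k phi = r_k where
  (G_k)_{ij} = rho(|i - j|), (r_k)_i = rho(i), i,j = 1..k.
Equivalently, Durbin-Levinson gives phi_{kk} iteratively:
  phi_{11} = rho(1)
  phi_{kk} = [rho(k) - sum_{j=1..k-1} phi_{k-1,j} rho(k-j)]
            / [1 - sum_{j=1..k-1} phi_{k-1,j} rho(j)],
  phi_{k,j} = phi_{k-1,j} - phi_{kk} phi_{k-1,k-j},  j = 1..k-1.
Step k = 1:
  phi_11 = rho(1) = -0.3766.
Step k = 2:
  phi_22 = [rho(2) - phi_11 rho(1)] / [1 - phi_11 rho(1)] = [0.1349 - (-0.3766)(-0.3766)] / [1 - (-0.3766)(-0.3766)]
         = -0.00692756 / 0.85817244 = -0.008072.
  Update: phi_21 = phi_11 - phi_22 phi_11 = -0.3766 - (-0.008072)(-0.3766) = -0.37964.
Step k = 3:
  phi_33 = [rho(3) - phi_21 rho(2) - phi_22 rho(1)] / [1 - phi_21 rho(1) - phi_22 rho(2)]
    numerator   = -0.1949 - (-0.37964)(0.1349) - (-0.008072)(-0.3766) = -0.14672664
    denominator = 1 - (-0.37964)(-0.3766) - (-0.008072)(0.1349) = 0.85811652
  phi_33 = -0.14672664 / 0.85811652 = -0.171.
Therefore phi_{33} = -0.1710.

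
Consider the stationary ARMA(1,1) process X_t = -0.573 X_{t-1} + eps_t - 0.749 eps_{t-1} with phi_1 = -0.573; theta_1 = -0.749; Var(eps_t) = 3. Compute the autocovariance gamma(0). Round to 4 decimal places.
\gamma(0) = 10.8060

Multiply the model equation by X_{t-k} and take expectations. With theta_0 = psi_0 = 1 and psi_j the MA(infinity) weights, this gives
  gamma(k) - sum_i phi_i gamma(k-i) = c_k,
  c_k = sigma^2 * sum_{j=k..q} theta_j psi_{j-k}   (c_k = 0 for k > q),
using gamma(-m) = gamma(m).
psi-weights needed (psi_j = theta_j + sum_i phi_i psi_{j-i}):
  psi_1 = theta_1 + phi_1 = -0.749 + (-0.573) = -1.322
Right-hand sides:
  c_0 = sigma^2 (1 + theta_1 psi_1) = 3 * (1 + (-0.749)(-1.322)) = 3 * 1.990178 = 5.970534
  c_1 = sigma^2 theta_1 = 3 * (-0.749) = -2.247
  c_2 = 0
Equations for k = 0 and k = 1 (AR order 1):
  gamma(0) = phi_1 gamma(1) + c_0
  gamma(1) = phi_1 gamma(0) + c_1
Substituting the second into the first: gamma(0) (1 - phi_1^2) = c_0 + phi_1 c_1, so
  gamma(0) = (c_0 + phi_1 c_1) / (1 - phi_1^2) = (5.970534 + (-0.573)(-2.247)) / (1 - (-0.573)^2) = 7.258065 / 0.671671 = 10.805982.
Therefore gamma(0) = 10.8060 (to 4 decimal places).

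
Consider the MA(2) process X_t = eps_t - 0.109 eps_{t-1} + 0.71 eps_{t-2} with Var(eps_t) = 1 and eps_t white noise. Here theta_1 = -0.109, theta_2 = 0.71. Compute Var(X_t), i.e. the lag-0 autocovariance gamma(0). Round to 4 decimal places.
\gamma(0) = 1.5160

For an MA(q) process X_t = eps_t + sum_i theta_i eps_{t-i} with
Var(eps_t) = sigma^2, the variance is
  gamma(0) = sigma^2 * (1 + sum_i theta_i^2).
  sum_i theta_i^2 = (-0.109)^2 + (0.71)^2 = 0.011881 + 0.5041 = 0.515981.
  gamma(0) = 1 * (1 + 0.515981) = 1 * 1.515981 = 1.515981, which rounds to 1.5160.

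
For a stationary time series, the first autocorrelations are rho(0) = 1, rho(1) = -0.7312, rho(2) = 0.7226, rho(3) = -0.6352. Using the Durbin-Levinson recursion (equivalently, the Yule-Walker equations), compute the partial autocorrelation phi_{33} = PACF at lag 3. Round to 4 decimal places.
\phi_{33} = -0.0640

The PACF at lag k is phi_{kk}, the last component of the solution
to the Yule-Walker system G_k phi = r_k where
  (G_k)_{ij} = rho(|i - j|), (r_k)_i = rho(i), i,j = 1..k.
Equivalently, Durbin-Levinson gives phi_{kk} iteratively:
  phi_{11} = rho(1)
  phi_{kk} = [rho(k) - sum_{j=1..k-1} phi_{k-1,j} rho(k-j)]
            / [1 - sum_{j=1..k-1} phi_{k-1,j} rho(j)],
  phi_{k,j} = phi_{k-1,j} - phi_{kk} phi_{k-1,k-j},  j = 1..k-1.
Step k = 1:
  phi_11 = rho(1) = -0.7312.
Step k = 2:
  phi_22 = [rho(2) - phi_11 rho(1)] / [1 - phi_11 rho(1)] = [0.7226 - (-0.7312)(-0.7312)] / [1 - (-0.7312)(-0.7312)]
         = 0.18794656 / 0.46534656 = 0.403885.
  Update: phi_21 = phi_11 - phi_22 phi_11 = -0.7312 - (0.403885)(-0.7312) = -0.435879.
Step k = 3:
  phi_33 = [rho(3) - phi_21 rho(2) - phi_22 rho(1)] / [1 - phi_21 rho(1) - phi_22 rho(2)]
    numerator   = -0.6352 - (-0.435879)(0.7226) - (0.403885)(-0.7312) = -0.02491289
    denominator = 1 - (-0.435879)(-0.7312) - (0.403885)(0.7226) = 0.38943774
  phi_33 = -0.02491289 / 0.38943774 = -0.064.
Therefore phi_{33} = -0.0640.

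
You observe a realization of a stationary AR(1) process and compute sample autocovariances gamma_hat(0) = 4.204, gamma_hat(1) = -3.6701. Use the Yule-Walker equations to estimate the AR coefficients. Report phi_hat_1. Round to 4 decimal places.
\hat\phi_{1} = -0.8730

The Yule-Walker equations for an AR(p) process read, in matrix form,
  Gamma_p phi = r_p,   with   (Gamma_p)_{ij} = gamma(|i - j|),
                       (r_p)_i = gamma(i),   i,j = 1..p.
Substitute the sample gammas (Toeplitz matrix and right-hand side of size 1):
  Gamma_p = [[4.204]]
  r_p     = [-3.6701]
With p = 1 this is the single equation gamma(0) phi_1 = gamma(1):
  phi_hat_1 = gamma(1) / gamma(0) = -3.6701 / 4.204 = -0.8730.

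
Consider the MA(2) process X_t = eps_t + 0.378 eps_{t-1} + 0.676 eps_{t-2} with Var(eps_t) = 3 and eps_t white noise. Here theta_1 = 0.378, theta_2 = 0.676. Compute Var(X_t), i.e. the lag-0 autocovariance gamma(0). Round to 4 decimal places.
\gamma(0) = 4.7996

For an MA(q) process X_t = eps_t + sum_i theta_i eps_{t-i} with
Var(eps_t) = sigma^2, the variance is
  gamma(0) = sigma^2 * (1 + sum_i theta_i^2).
  sum_i theta_i^2 = (0.378)^2 + (0.676)^2 = 0.142884 + 0.456976 = 0.59986.
  gamma(0) = 3 * (1 + 0.59986) = 3 * 1.59986 = 4.79958, which rounds to 4.7996.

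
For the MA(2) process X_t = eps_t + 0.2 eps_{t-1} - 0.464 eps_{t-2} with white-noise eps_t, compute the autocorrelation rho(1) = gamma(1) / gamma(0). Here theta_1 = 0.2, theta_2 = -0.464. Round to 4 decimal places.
\rho(1) = 0.0854

For an MA(q) process with theta_0 = 1, the autocovariance is
  gamma(k) = sigma^2 * sum_{i=0..q-k} theta_i * theta_{i+k},
and rho(k) = gamma(k) / gamma(0). Sigma^2 cancels.
  numerator   = (1)*(0.2) + (0.2)*(-0.464) = 0.1072.
  denominator = (1)^2 + (0.2)^2 + (-0.464)^2 = 1.255296.
  rho(1) = 0.1072 / 1.255296 = 0.0854.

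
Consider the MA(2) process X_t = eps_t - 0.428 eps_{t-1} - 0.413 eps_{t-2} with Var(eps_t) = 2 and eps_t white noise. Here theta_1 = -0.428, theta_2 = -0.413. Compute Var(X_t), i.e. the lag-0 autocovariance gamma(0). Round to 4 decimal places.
\gamma(0) = 2.7075

For an MA(q) process X_t = eps_t + sum_i theta_i eps_{t-i} with
Var(eps_t) = sigma^2, the variance is
  gamma(0) = sigma^2 * (1 + sum_i theta_i^2).
  sum_i theta_i^2 = (-0.428)^2 + (-0.413)^2 = 0.183184 + 0.170569 = 0.353753.
  gamma(0) = 2 * (1 + 0.353753) = 2 * 1.353753 = 2.707506, which rounds to 2.7075.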